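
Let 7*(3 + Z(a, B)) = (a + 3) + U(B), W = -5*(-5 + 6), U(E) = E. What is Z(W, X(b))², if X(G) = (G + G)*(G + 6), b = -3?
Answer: 1681/49 ≈ 34.306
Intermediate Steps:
X(G) = 2*G*(6 + G) (X(G) = (2*G)*(6 + G) = 2*G*(6 + G))
W = -5 (W = -5*1 = -5)
Z(a, B) = -18/7 + B/7 + a/7 (Z(a, B) = -3 + ((a + 3) + B)/7 = -3 + ((3 + a) + B)/7 = -3 + (3 + B + a)/7 = -3 + (3/7 + B/7 + a/7) = -18/7 + B/7 + a/7)
Z(W, X(b))² = (-18/7 + (2*(-3)*(6 - 3))/7 + (⅐)*(-5))² = (-18/7 + (2*(-3)*3)/7 - 5/7)² = (-18/7 + (⅐)*(-18) - 5/7)² = (-18/7 - 18/7 - 5/7)² = (-41/7)² = 1681/49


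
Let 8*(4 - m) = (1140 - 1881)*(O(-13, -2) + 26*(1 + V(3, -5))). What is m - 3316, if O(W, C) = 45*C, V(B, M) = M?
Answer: -85125/4 ≈ -21281.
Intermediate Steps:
m = -71861/4 (m = 4 - (1140 - 1881)*(45*(-2) + 26*(1 - 5))/8 = 4 - (-741)*(-90 + 26*(-4))/8 = 4 - (-741)*(-90 - 104)/8 = 4 - (-741)*(-194)/8 = 4 - ⅛*143754 = 4 - 71877/4 = -71861/4 ≈ -17965.)
m - 3316 = -71861/4 - 3316 = -85125/4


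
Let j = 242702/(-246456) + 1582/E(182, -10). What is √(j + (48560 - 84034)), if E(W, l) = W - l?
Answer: I*√239363329069830/82152 ≈ 188.33*I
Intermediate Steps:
j = 7151971/985824 (j = 242702/(-246456) + 1582/(182 - 1*(-10)) = 242702*(-1/246456) + 1582/(182 + 10) = -121351/123228 + 1582/192 = -121351/123228 + 1582*(1/192) = -121351/123228 + 791/96 = 7151971/985824 ≈ 7.2548)
√(j + (48560 - 84034)) = √(7151971/985824 + (48560 - 84034)) = √(7151971/985824 - 35474) = √(-34963968605/985824) = I*√239363329069830/82152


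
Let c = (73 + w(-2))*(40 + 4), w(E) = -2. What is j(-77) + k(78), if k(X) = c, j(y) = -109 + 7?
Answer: 3022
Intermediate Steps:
j(y) = -102
c = 3124 (c = (73 - 2)*(40 + 4) = 71*44 = 3124)
k(X) = 3124
j(-77) + k(78) = -102 + 3124 = 3022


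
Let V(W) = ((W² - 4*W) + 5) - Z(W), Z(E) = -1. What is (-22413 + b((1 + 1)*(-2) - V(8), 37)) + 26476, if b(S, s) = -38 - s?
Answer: 3988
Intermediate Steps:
V(W) = 6 + W² - 4*W (V(W) = ((W² - 4*W) + 5) - 1*(-1) = (5 + W² - 4*W) + 1 = 6 + W² - 4*W)
(-22413 + b((1 + 1)*(-2) - V(8), 37)) + 26476 = (-22413 + (-38 - 1*37)) + 26476 = (-22413 + (-38 - 37)) + 26476 = (-22413 - 75) + 26476 = -22488 + 26476 = 3988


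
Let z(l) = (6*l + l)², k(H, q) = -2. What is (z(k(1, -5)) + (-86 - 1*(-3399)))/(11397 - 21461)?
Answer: -3509/10064 ≈ -0.34867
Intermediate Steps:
z(l) = 49*l² (z(l) = (7*l)² = 49*l²)
(z(k(1, -5)) + (-86 - 1*(-3399)))/(11397 - 21461) = (49*(-2)² + (-86 - 1*(-3399)))/(11397 - 21461) = (49*4 + (-86 + 3399))/(-10064) = (196 + 3313)*(-1/10064) = 3509*(-1/10064) = -3509/10064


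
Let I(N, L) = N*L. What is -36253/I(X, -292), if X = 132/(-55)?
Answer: -181265/3504 ≈ -51.731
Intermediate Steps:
X = -12/5 (X = 132*(-1/55) = -12/5 ≈ -2.4000)
I(N, L) = L*N
-36253/I(X, -292) = -36253/((-292*(-12/5))) = -36253/3504/5 = -36253*5/3504 = -181265/3504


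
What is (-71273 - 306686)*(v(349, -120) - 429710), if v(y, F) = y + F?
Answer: 162326209279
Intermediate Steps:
v(y, F) = F + y
(-71273 - 306686)*(v(349, -120) - 429710) = (-71273 - 306686)*((-120 + 349) - 429710) = -377959*(229 - 429710) = -377959*(-429481) = 162326209279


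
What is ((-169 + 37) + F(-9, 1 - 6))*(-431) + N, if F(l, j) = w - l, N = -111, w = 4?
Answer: 51178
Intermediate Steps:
F(l, j) = 4 - l
((-169 + 37) + F(-9, 1 - 6))*(-431) + N = ((-169 + 37) + (4 - 1*(-9)))*(-431) - 111 = (-132 + (4 + 9))*(-431) - 111 = (-132 + 13)*(-431) - 111 = -119*(-431) - 111 = 51289 - 111 = 51178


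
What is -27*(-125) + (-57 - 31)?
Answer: 3287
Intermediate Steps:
-27*(-125) + (-57 - 31) = 3375 - 88 = 3287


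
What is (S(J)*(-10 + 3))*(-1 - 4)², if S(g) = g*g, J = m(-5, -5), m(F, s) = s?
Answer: -4375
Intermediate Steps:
J = -5
S(g) = g²
(S(J)*(-10 + 3))*(-1 - 4)² = ((-5)²*(-10 + 3))*(-1 - 4)² = (25*(-7))*(-5)² = -175*25 = -4375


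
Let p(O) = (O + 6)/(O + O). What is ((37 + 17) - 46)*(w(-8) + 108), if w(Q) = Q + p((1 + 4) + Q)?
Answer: 796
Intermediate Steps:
p(O) = (6 + O)/(2*O) (p(O) = (6 + O)/((2*O)) = (6 + O)*(1/(2*O)) = (6 + O)/(2*O))
w(Q) = Q + (11 + Q)/(2*(5 + Q)) (w(Q) = Q + (6 + ((1 + 4) + Q))/(2*((1 + 4) + Q)) = Q + (6 + (5 + Q))/(2*(5 + Q)) = Q + (11 + Q)/(2*(5 + Q)))
((37 + 17) - 46)*(w(-8) + 108) = ((37 + 17) - 46)*((11 - 8 + 2*(-8)*(5 - 8))/(2*(5 - 8)) + 108) = (54 - 46)*((1/2)*(11 - 8 + 2*(-8)*(-3))/(-3) + 108) = 8*((1/2)*(-1/3)*(11 - 8 + 48) + 108) = 8*((1/2)*(-1/3)*51 + 108) = 8*(-17/2 + 108) = 8*(199/2) = 796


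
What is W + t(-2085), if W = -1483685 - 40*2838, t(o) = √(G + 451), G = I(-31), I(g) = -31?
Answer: -1597205 + 2*√105 ≈ -1.5972e+6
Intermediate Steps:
G = -31
t(o) = 2*√105 (t(o) = √(-31 + 451) = √420 = 2*√105)
W = -1597205 (W = -1483685 - 113520 = -1597205)
W + t(-2085) = -1597205 + 2*√105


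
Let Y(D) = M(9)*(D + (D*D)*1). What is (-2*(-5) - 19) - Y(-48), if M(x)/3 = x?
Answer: -60921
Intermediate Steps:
M(x) = 3*x
Y(D) = 27*D + 27*D² (Y(D) = (3*9)*(D + (D*D)*1) = 27*(D + D²*1) = 27*(D + D²) = 27*D + 27*D²)
(-2*(-5) - 19) - Y(-48) = (-2*(-5) - 19) - 27*(-48)*(1 - 48) = (10 - 19) - 27*(-48)*(-47) = -9 - 1*60912 = -9 - 60912 = -60921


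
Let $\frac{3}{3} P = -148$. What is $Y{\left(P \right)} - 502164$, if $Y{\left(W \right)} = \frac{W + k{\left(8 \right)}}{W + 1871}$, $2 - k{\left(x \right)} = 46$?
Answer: $- \frac{865228764}{1723} \approx -5.0216 \cdot 10^{5}$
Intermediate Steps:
$P = -148$
$k{\left(x \right)} = -44$ ($k{\left(x \right)} = 2 - 46 = -44$)
$Y{\left(W \right)} = \frac{-44 + W}{1871 + W}$ ($Y{\left(W \right)} = \frac{W - 44}{W + 1871} = \frac{-44 + W}{1871 + W}$)
$Y{\left(P \right)} - 502164 = \frac{-44 - 148}{1871 - 148} - 502164 = \frac{1}{1723} \left(-192\right) - 502164 = - \frac{192}{1723} - 502164 = - \frac{865228764}{1723}$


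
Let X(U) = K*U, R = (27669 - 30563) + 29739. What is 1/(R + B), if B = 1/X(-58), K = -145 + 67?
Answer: 4524/121446781 ≈ 3.7251e-5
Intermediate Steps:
K = -78
R = 26845 (R = -2894 + 29739 = 26845)
X(U) = -78*U
B = 1/4524 (B = 1/(-78*(-58)) = 1/4524 ≈ 0.00022104)
1/(R + B) = 1/(26845 + 1/4524) = 1/(121446781/4524) = 4524/121446781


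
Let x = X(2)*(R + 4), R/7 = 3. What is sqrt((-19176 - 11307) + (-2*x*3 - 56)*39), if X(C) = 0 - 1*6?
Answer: sqrt(2433) ≈ 49.325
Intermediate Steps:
R = 21 (R = 7*3 = 21)
X(C) = -6 (X(C) = 0 - 6 = -6)
x = -150 (x = -6*(21 + 4) = -6*25 = -150)
sqrt((-19176 - 11307) + (-2*x*3 - 56)*39) = sqrt((-19176 - 11307) + (-2*(-150)*3 - 56)*39) = sqrt(-30483 + (300*3 - 56)*39) = sqrt(-30483 + (900 - 56)*39) = sqrt(-30483 + 844*39) = sqrt(-30483 + 32916) = sqrt(2433)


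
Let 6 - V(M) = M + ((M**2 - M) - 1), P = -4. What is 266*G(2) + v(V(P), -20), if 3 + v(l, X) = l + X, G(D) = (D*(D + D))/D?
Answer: 1032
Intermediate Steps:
V(M) = 7 - M**2 (V(M) = 6 - (M + ((M**2 - M) - 1)) = 6 - (M + (-1 + M**2 - M)) = 6 - (-1 + M**2) = 6 + (1 - M**2) = 7 - M**2)
G(D) = 2*D (G(D) = (D*(2*D))/D = (2*D**2)/D = 2*D)
v(l, X) = -3 + X + l (v(l, X) = -3 + (l + X) = -3 + (X + l) = -3 + X + l)
266*G(2) + v(V(P), -20) = 266*(2*2) + (-3 - 20 + (7 - 1*(-4)**2)) = 266*4 + (-3 - 20 + (7 - 1*16)) = 1064 + (-3 - 20 + (7 - 16)) = 1064 + (-3 - 20 - 9) = 1064 - 32 = 1032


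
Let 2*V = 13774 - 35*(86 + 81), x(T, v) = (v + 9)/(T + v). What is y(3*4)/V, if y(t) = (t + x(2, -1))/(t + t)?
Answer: 5/23787 ≈ 0.00021020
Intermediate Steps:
x(T, v) = (9 + v)/(T + v)
V = 7929/2 (V = (13774 - 35*(86 + 81))/2 = (13774 - 35*167)/2 = (13774 - 1*5845)/2 = (13774 - 5845)/2 = (1/2)*7929 = 7929/2 ≈ 3964.5)
y(t) = (8 + t)/(2*t) (y(t) = (t + (9 - 1)/(2 - 1))/(t + t) = (t + 8/1)/((2*t)) = (t + 1*8)*(1/(2*t)) = (t + 8)*(1/(2*t)) = (8 + t)*(1/(2*t)) = (8 + t)/(2*t))
y(3*4)/V = ((8 + 3*4)/(2*((3*4))))/(7929/2) = ((1/2)*(8 + 12)/12)*(2/7929) = ((1/2)*(1/12)*20)*(2/7929) = (5/6)*(2/7929) = 5/23787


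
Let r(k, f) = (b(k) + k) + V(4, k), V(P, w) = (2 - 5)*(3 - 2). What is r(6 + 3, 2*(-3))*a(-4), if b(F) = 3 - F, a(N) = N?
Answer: 0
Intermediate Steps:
V(P, w) = -3 (V(P, w) = -3*1 = -3)
r(k, f) = 0 (r(k, f) = ((3 - k) + k) - 3 = 3 - 3 = 0)
r(6 + 3, 2*(-3))*a(-4) = 0*(-4) = 0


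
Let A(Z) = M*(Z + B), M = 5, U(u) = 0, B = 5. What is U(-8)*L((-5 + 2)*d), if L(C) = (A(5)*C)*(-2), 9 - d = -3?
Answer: 0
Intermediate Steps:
d = 12 (d = 9 - 1*(-3) = 9 + 3 = 12)
A(Z) = 25 + 5*Z (A(Z) = 5*(Z + 5) = 5*(5 + Z) = 25 + 5*Z)
L(C) = -100*C (L(C) = ((25 + 5*5)*C)*(-2) = ((25 + 25)*C)*(-2) = (50*C)*(-2) = -100*C)
U(-8)*L((-5 + 2)*d) = 0*(-100*(-5 + 2)*12) = 0*(-(-300)*12) = 0*(-100*(-36)) = 0*3600 = 0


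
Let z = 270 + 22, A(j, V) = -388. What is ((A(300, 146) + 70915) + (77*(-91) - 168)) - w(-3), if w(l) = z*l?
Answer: 64228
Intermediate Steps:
z = 292
w(l) = 292*l
((A(300, 146) + 70915) + (77*(-91) - 168)) - w(-3) = ((-388 + 70915) + (77*(-91) - 168)) - 292*(-3) = (70527 + (-7007 - 168)) - 1*(-876) = (70527 - 7175) + 876 = 63352 + 876 = 64228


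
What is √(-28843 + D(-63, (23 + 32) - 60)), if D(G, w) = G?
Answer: I*√28906 ≈ 170.02*I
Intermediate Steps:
√(-28843 + D(-63, (23 + 32) - 60)) = √(-28843 - 63) = √(-28906) = I*√28906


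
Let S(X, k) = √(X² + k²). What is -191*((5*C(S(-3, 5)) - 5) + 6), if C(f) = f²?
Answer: -32661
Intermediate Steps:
-191*((5*C(S(-3, 5)) - 5) + 6) = -191*((5*(√((-3)² + 5²))² - 5) + 6) = -191*((5*(√(9 + 25))² - 5) + 6) = -191*((5*(√34)² - 5) + 6) = -191*((5*34 - 5) + 6) = -191*((170 - 5) + 6) = -191*(165 + 6) = -191*171 = -32661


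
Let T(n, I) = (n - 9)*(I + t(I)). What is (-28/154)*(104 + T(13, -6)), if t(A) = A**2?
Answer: -448/11 ≈ -40.727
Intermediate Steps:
T(n, I) = (-9 + n)*(I + I**2) (T(n, I) = (n - 9)*(I + I**2) = (-9 + n)*(I + I**2))
(-28/154)*(104 + T(13, -6)) = (-28/154)*(104 - 6*(-9 + 13 - 9*(-6) - 6*13)) = (-28*1/154)*(104 - 6*(-9 + 13 + 54 - 78)) = -2*(104 - 6*(-20))/11 = -2*(104 + 120)/11 = -2/11*224 = -448/11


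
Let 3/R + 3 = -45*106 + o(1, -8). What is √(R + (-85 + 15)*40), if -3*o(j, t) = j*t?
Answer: I*√573453347599/14311 ≈ 52.915*I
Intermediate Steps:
o(j, t) = -j*t/3
R = -9/14311 (R = 3/(-3 + (-45*106 - ⅓*1*(-8))) = 3/(-3 + (-4770 + 8/3)) = 3/(-3 - 14302/3) = 3/(-14311/3) = 3*(-3/14311) = -9/14311 ≈ -0.00062889)
√(R + (-85 + 15)*40) = √(-9/14311 + (-85 + 15)*40) = √(-9/14311 - 70*40) = √(-9/14311 - 2800) = √(-40070809/14311) = I*√573453347599/14311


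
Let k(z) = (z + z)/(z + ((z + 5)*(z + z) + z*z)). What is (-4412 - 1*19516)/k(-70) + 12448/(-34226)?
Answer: 40743240244/17113 ≈ 2.3808e+6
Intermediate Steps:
k(z) = 2*z/(z + z² + 2*z*(5 + z)) (k(z) = (2*z)/(z + ((5 + z)*(2*z) + z²)) = (2*z)/(z + (2*z*(5 + z) + z²)) = (2*z)/(z + (z² + 2*z*(5 + z))) = (2*z)/(z + z² + 2*z*(5 + z)) = 2*z/(z + z² + 2*z*(5 + z)))
(-4412 - 1*19516)/k(-70) + 12448/(-34226) = (-4412 - 1*19516)/((2/(11 + 3*(-70)))) + 12448/(-34226) = (-4412 - 19516)/((2/(11 - 210))) + 12448*(-1/34226) = -23928/(2/(-199)) - 6224/17113 = -23928/(2*(-1/199)) - 6224/17113 = -23928/(-2/199) - 6224/17113 = -23928*(-199/2) - 6224/17113 = 2380836 - 6224/17113 = 40743240244/17113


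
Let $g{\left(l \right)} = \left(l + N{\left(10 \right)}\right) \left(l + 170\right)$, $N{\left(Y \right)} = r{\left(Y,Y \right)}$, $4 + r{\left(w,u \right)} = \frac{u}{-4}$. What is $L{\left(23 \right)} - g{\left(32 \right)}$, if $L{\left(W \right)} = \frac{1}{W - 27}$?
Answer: $- \frac{20605}{4} \approx -5151.3$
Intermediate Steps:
$r{\left(w,u \right)} = -4 - \frac{u}{4}$ ($r{\left(w,u \right)} = -4 + \frac{u}{-4} = -4 + u \left(- \frac{1}{4}\right) = -4 - \frac{u}{4}$)
$N{\left(Y \right)} = -4 - \frac{Y}{4}$
$L{\left(W \right)} = \frac{1}{-27 + W}$
$g{\left(l \right)} = \left(170 + l\right) \left(- \frac{13}{2} + l\right)$ ($g{\left(l \right)} = \left(l - \frac{13}{2}\right) \left(l + 170\right) = \left(l - \frac{13}{2}\right) \left(170 + l\right) = \left(- \frac{13}{2} + l\right) \left(170 + l\right) = \left(170 + l\right) \left(- \frac{13}{2} + l\right)$)
$L{\left(23 \right)} - g{\left(32 \right)} = \frac{1}{-27 + 23} - \left(-1105 + 32^{2} + \frac{327}{2} \cdot 32\right) = \frac{1}{-4} - \left(-1105 + 1024 + 5232\right) = - \frac{1}{4} - 5151 = - \frac{20605}{4}$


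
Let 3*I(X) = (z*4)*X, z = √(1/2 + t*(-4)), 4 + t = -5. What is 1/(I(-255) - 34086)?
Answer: -17043/578817998 + 85*√146/578817998 ≈ -2.7670e-5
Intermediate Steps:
t = -9 (t = -4 - 5 = -9)
z = √146/2 (z = √(1/2 - 9*(-4)) = √(½ + 36) = √(73/2) = √146/2 ≈ 6.0415)
I(X) = 2*X*√146/3 (I(X) = (((√146/2)*4)*X)/3 = ((2*√146)*X)/3 = (2*X*√146)/3 = 2*X*√146/3)
1/(I(-255) - 34086) = 1/((⅔)*(-255)*√146 - 34086) = 1/(-170*√146 - 34086) = 1/(-34086 - 170*√146)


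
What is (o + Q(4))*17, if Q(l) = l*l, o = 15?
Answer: 527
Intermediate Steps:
Q(l) = l²
(o + Q(4))*17 = (15 + 4²)*17 = (15 + 16)*17 = 31*17 = 527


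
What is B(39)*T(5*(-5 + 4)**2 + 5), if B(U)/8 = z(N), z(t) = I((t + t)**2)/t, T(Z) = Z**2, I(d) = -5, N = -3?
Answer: 4000/3 ≈ 1333.3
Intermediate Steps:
z(t) = -5/t
B(U) = 40/3 (B(U) = 8*(-5/(-3)) = 8*(-5*(-1/3)) = 8*(5/3) = 40/3)
B(39)*T(5*(-5 + 4)**2 + 5) = 40*(5*(-5 + 4)**2 + 5)**2/3 = 40*(5*(-1)**2 + 5)**2/3 = 40*(5*1 + 5)**2/3 = 40*(5 + 5)**2/3 = (40/3)*10**2 = (40/3)*100 = 4000/3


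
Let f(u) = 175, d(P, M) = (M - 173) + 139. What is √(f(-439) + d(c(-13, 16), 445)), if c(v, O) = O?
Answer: √586 ≈ 24.207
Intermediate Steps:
d(P, M) = -34 + M (d(P, M) = (-173 + M) + 139 = -34 + M)
√(f(-439) + d(c(-13, 16), 445)) = √(175 + (-34 + 445)) = √(175 + 411) = √586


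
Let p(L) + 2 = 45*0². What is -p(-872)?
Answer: 2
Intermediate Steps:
p(L) = -2 (p(L) = -2 + 45*0² = -2 + 45*0 = -2 + 0 = -2)
-p(-872) = -1*(-2) = 2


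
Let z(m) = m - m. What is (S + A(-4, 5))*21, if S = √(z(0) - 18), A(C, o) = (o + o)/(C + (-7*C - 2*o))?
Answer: 15 + 63*I*√2 ≈ 15.0 + 89.095*I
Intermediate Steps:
z(m) = 0
A(C, o) = 2*o/(-6*C - 2*o) (A(C, o) = (2*o)/(-6*C - 2*o) = 2*o/(-6*C - 2*o))
S = 3*I*√2 (S = √(0 - 18) = √(-18) = 3*I*√2 ≈ 4.2426*I)
(S + A(-4, 5))*21 = (3*I*√2 - 1*5/(5 + 3*(-4)))*21 = (3*I*√2 - 1*5/(5 - 12))*21 = (3*I*√2 - 1*5/(-7))*21 = (3*I*√2 - 1*5*(-⅐))*21 = (3*I*√2 + 5/7)*21 = (5/7 + 3*I*√2)*21 = 15 + 63*I*√2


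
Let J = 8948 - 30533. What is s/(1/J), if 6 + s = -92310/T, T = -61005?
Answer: 393883080/4067 ≈ 96849.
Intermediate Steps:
J = -21585
s = -18248/4067 (s = -6 - 92310/(-61005) = -6 - 92310*(-1/61005) = -6 + 6154/4067 = -18248/4067 ≈ -4.4868)
s/(1/J) = -18248/(4067*(1/(-21585))) = -18248/(4067*(-1/21585)) = -18248/4067*(-21585) = 393883080/4067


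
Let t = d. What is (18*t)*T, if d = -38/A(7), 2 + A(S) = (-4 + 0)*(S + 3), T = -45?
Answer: -5130/7 ≈ -732.86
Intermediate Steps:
A(S) = -14 - 4*S (A(S) = -2 + (-4 + 0)*(S + 3) = -2 - 4*(3 + S) = -2 + (-12 - 4*S) = -14 - 4*S)
d = 19/21 (d = -38/(-14 - 4*7) = -38/(-14 - 28) = -38/(-42) = -38*(-1/42) = 19/21 ≈ 0.90476)
t = 19/21 ≈ 0.90476
(18*t)*T = (18*(19/21))*(-45) = (114/7)*(-45) = -5130/7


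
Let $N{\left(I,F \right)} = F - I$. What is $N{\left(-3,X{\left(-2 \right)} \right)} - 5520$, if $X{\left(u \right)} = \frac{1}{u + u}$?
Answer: $- \frac{22069}{4} \approx -5517.3$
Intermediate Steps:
$X{\left(u \right)} = \frac{1}{2 u}$
$N{\left(-3,X{\left(-2 \right)} \right)} - 5520 = \left(\frac{1}{2 \left(-2\right)} - -3\right) - 5520 = \left(\frac{1}{2} \left(- \frac{1}{2}\right) + 3\right) - 5520 = \left(- \frac{1}{4} + 3\right) - 5520 = \frac{11}{4} - 5520 = - \frac{22069}{4}$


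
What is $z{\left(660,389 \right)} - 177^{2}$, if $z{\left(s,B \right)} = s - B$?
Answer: $-31058$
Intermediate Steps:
$z{\left(660,389 \right)} - 177^{2} = \left(660 - 389\right) - 177^{2} = \left(660 - 389\right) - 31329 = 271 - 31329 = -31058$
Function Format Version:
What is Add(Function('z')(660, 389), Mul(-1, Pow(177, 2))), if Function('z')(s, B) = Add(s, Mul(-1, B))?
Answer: -31058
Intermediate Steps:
Add(Function('z')(660, 389), Mul(-1, Pow(177, 2))) = Add(Add(660, Mul(-1, 389)), Mul(-1, Pow(177, 2))) = Add(Add(660, -389), Mul(-1, 31329)) = Add(271, -31329) = -31058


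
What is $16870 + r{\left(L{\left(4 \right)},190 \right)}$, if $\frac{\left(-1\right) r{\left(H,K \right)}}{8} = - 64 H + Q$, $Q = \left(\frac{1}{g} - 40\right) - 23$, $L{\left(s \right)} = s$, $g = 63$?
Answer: $\frac{1223578}{63} \approx 19422.0$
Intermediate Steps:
$Q = - \frac{3968}{63}$ ($Q = \left(\frac{1}{63} - 40\right) - 23 = - \frac{2519}{63} - 23 = - \frac{3968}{63} \approx -62.984$)
$r{\left(H,K \right)} = \frac{31744}{63} + 512 H$ ($r{\left(H,K \right)} = - 8 \left(- 64 H - \frac{3968}{63}\right) = - 8 \left(- \frac{3968}{63} - 64 H\right) = \frac{31744}{63} + 512 H$)
$16870 + r{\left(L{\left(4 \right)},190 \right)} = 16870 + \left(\frac{31744}{63} + 512 \cdot 4\right) = 16870 + \left(\frac{31744}{63} + 2048\right) = 16870 + \frac{160768}{63} = \frac{1223578}{63}$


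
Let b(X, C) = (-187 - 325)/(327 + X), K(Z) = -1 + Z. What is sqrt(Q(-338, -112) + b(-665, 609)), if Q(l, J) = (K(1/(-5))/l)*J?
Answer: 4*sqrt(295)/65 ≈ 1.0570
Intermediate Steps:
b(X, C) = -512/(327 + X)
Q(l, J) = -6*J/(5*l) (Q(l, J) = ((-1 + 1/(-5))/l)*J = ((-1 - 1/5)/l)*J = (-6/(5*l))*J = -6*J/(5*l))
sqrt(Q(-338, -112) + b(-665, 609)) = sqrt(-6/5*(-112)/(-338) - 512/(327 - 665)) = sqrt(-6/5*(-112)*(-1/338) - 512/(-338)) = sqrt(-336/845 - 512*(-1/338)) = sqrt(-336/845 + 256/169) = sqrt(944/845) = 4*sqrt(295)/65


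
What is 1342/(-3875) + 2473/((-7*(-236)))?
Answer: 7365891/6401500 ≈ 1.1507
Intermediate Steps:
1342/(-3875) + 2473/((-7*(-236))) = 1342*(-1/3875) + 2473/1652 = -1342/3875 + 2473*(1/1652) = -1342/3875 + 2473/1652 = 7365891/6401500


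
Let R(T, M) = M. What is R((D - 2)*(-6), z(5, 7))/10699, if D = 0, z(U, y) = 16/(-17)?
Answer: -16/181883 ≈ -8.7969e-5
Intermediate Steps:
z(U, y) = -16/17 (z(U, y) = 16*(-1/17) = -16/17)
R((D - 2)*(-6), z(5, 7))/10699 = -16/17/10699 = -16/17*1/10699 = -16/181883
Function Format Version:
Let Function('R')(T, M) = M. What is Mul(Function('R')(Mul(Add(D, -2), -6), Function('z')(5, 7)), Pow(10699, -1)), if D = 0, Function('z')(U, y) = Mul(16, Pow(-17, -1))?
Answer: Rational(-16, 181883) ≈ -8.7969e-5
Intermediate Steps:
Function('z')(U, y) = Rational(-16, 17) (Function('z')(U, y) = Mul(16, Rational(-1, 17)) = Rational(-16, 17))
Mul(Function('R')(Mul(Add(D, -2), -6), Function('z')(5, 7)), Pow(10699, -1)) = Mul(Rational(-16, 17), Pow(10699, -1)) = Mul(Rational(-16, 17), Rational(1, 10699)) = Rational(-16, 181883)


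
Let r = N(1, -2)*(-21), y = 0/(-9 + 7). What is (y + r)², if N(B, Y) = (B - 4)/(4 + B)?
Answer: 3969/25 ≈ 158.76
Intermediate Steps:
N(B, Y) = (-4 + B)/(4 + B)
y = 0 (y = 0/(-2) = -½*0 = 0)
r = 63/5 (r = ((-4 + 1)/(4 + 1))*(-21) = (-3/5)*(-21) = ((⅕)*(-3))*(-21) = -⅗*(-21) = 63/5 ≈ 12.600)
(y + r)² = (0 + 63/5)² = (63/5)² = 3969/25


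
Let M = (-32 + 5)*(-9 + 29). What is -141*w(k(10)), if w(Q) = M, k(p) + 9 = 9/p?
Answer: 76140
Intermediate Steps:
k(p) = -9 + 9/p
M = -540 (M = -27*20 = -540)
w(Q) = -540
-141*w(k(10)) = -141*(-540) = 76140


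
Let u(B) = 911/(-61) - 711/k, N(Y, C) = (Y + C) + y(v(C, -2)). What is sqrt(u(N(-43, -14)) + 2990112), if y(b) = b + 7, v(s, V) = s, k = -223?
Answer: sqrt(553292962055662)/13603 ≈ 1729.2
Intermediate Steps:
y(b) = 7 + b
N(Y, C) = 7 + Y + 2*C (N(Y, C) = (Y + C) + (7 + C) = (C + Y) + (7 + C) = 7 + Y + 2*C)
u(B) = -159782/13603 (u(B) = 911/(-61) - 711/(-223) = 911*(-1/61) - 711*(-1/223) = -911/61 + 711/223 = -159782/13603)
sqrt(u(N(-43, -14)) + 2990112) = sqrt(-159782/13603 + 2990112) = sqrt(40674333754/13603) = sqrt(553292962055662)/13603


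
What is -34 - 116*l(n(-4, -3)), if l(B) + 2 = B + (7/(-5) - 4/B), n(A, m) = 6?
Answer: -3874/15 ≈ -258.27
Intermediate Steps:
l(B) = -17/5 + B - 4/B (l(B) = -2 + (B + (7/(-5) - 4/B)) = -2 + (B + (7*(-1/5) - 4/B)) = -2 + (B + (-7/5 - 4/B)) = -2 + (-7/5 + B - 4/B) = -17/5 + B - 4/B)
-34 - 116*l(n(-4, -3)) = -34 - 116*(-17/5 + 6 - 4/6) = -34 - 116*(-17/5 + 6 - 4*1/6) = -34 - 116*(-17/5 + 6 - 2/3) = -34 - 116*29/15 = -34 - 3364/15 = -3874/15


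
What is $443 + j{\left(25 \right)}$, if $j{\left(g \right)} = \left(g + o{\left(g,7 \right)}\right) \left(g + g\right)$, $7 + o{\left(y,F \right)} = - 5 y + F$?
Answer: $-4557$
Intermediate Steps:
$o{\left(y,F \right)} = -7 + F - 5 y$ ($o{\left(y,F \right)} = -7 + \left(- 5 y + F\right) = -7 + \left(F - 5 y\right) = -7 + F - 5 y$)
$j{\left(g \right)} = - 8 g^{2}$ ($j{\left(g \right)} = \left(g - 5 g\right) \left(g + g\right) = \left(g - 5 g\right) 2 g = - 4 g 2 g = - 8 g^{2}$)
$443 + j{\left(25 \right)} = 443 - 8 \cdot 25^{2} = 443 - 5000 = -4557$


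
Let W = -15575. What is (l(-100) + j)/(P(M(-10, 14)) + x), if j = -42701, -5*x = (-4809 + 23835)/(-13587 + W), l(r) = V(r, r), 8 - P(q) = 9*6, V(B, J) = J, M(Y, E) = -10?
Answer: 445772415/477731 ≈ 933.10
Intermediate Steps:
P(q) = -46 (P(q) = 8 - 9*6 = 8 - 1*54 = 8 - 54 = -46)
l(r) = r
x = 1359/10415 (x = -(-4809 + 23835)/(5*(-13587 - 15575)) = -19026/(5*(-29162)) = -19026*(-1)/(5*29162) = -⅕*(-1359/2083) = 1359/10415 ≈ 0.13048)
(l(-100) + j)/(P(M(-10, 14)) + x) = (-100 - 42701)/(-46 + 1359/10415) = -42801/(-477731/10415) = -42801*(-10415/477731) = 445772415/477731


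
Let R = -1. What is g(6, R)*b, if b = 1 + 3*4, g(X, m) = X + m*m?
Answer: 91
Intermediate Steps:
g(X, m) = X + m²
b = 13 (b = 1 + 12 = 13)
g(6, R)*b = (6 + (-1)²)*13 = (6 + 1)*13 = 7*13 = 91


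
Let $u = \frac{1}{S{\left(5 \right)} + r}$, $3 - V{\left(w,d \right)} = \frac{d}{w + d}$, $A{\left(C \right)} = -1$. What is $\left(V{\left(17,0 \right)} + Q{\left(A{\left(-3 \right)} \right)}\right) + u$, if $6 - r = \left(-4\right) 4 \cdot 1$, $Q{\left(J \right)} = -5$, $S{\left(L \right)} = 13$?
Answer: $- \frac{69}{35} \approx -1.9714$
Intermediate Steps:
$r = 22$ ($r = 6 - \left(-4\right) 4 \cdot 1 = 6 - \left(-16\right) 1 = 6 - -16 = 6 + 16 = 22$)
$V{\left(w,d \right)} = 3 - \frac{d}{d + w}$ ($V{\left(w,d \right)} = 3 - \frac{d}{w + d} = 3 - \frac{d}{d + w}$)
$u = \frac{1}{35}$ ($u = \frac{1}{13 + 22} = \frac{1}{35} \approx 0.028571$)
$\left(V{\left(17,0 \right)} + Q{\left(A{\left(-3 \right)} \right)}\right) + u = \left(\frac{2 \cdot 0 + 3 \cdot 17}{0 + 17} - 5\right) + \frac{1}{35} = \left(\frac{0 + 51}{17} - 5\right) + \frac{1}{35} = \left(\frac{1}{17} \cdot 51 - 5\right) + \frac{1}{35} = \left(3 - 5\right) + \frac{1}{35} = -2 + \frac{1}{35} = - \frac{69}{35}$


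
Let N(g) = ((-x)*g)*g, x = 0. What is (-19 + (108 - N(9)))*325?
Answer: 28925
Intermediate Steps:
N(g) = 0 (N(g) = ((-1*0)*g)*g = (0*g)*g = 0*g = 0)
(-19 + (108 - N(9)))*325 = (-19 + (108 - 1*0))*325 = (-19 + (108 + 0))*325 = (-19 + 108)*325 = 89*325 = 28925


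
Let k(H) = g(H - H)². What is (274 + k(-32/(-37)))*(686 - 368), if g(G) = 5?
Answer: 95082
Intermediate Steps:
k(H) = 25 (k(H) = 5² = 25)
(274 + k(-32/(-37)))*(686 - 368) = (274 + 25)*(686 - 368) = 299*318 = 95082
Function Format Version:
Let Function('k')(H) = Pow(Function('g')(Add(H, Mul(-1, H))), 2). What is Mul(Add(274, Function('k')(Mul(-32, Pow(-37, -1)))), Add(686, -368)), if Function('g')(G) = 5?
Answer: 95082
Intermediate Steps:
Function('k')(H) = 25 (Function('k')(H) = Pow(5, 2) = 25)
Mul(Add(274, Function('k')(Mul(-32, Pow(-37, -1)))), Add(686, -368)) = Mul(Add(274, 25), Add(686, -368)) = Mul(299, 318) = 95082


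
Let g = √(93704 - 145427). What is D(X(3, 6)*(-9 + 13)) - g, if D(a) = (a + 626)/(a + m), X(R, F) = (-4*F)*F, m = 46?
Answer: -5/53 - 3*I*√5747 ≈ -0.09434 - 227.43*I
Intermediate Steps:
g = 3*I*√5747 (g = √(-51723) = 3*I*√5747 ≈ 227.43*I)
X(R, F) = -4*F²
D(a) = (626 + a)/(46 + a) (D(a) = (a + 626)/(a + 46) = (626 + a)/(46 + a))
D(X(3, 6)*(-9 + 13)) - g = (626 + (-4*6²)*(-9 + 13))/(46 + (-4*6²)*(-9 + 13)) - 3*I*√5747 = (626 - 4*36*4)/(46 - 4*36*4) - 3*I*√5747 = (626 - 144*4)/(46 - 144*4) - 3*I*√5747 = (626 - 576)/(46 - 576) - 3*I*√5747 = 50/(-530) - 3*I*√5747 = -1/530*50 - 3*I*√5747 = -5/53 - 3*I*√5747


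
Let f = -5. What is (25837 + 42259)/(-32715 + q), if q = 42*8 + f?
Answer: -532/253 ≈ -2.1028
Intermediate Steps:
q = 331 (q = 42*8 - 5 = 336 - 5 = 331)
(25837 + 42259)/(-32715 + q) = (25837 + 42259)/(-32715 + 331) = 68096/(-32384) = 68096*(-1/32384) = -532/253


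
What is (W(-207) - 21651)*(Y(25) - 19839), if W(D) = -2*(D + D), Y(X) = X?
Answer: 412586922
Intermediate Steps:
W(D) = -4*D
(W(-207) - 21651)*(Y(25) - 19839) = (-4*(-207) - 21651)*(25 - 19839) = (828 - 21651)*(-19814) = -20823*(-19814) = 412586922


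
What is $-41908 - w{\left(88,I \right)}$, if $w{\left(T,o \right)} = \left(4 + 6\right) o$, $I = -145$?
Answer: $-40458$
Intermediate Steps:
$w{\left(T,o \right)} = 10 o$
$-41908 - w{\left(88,I \right)} = -41908 - 10 \left(-145\right) = -41908 - -1450 = -41908 + 1450 = -40458$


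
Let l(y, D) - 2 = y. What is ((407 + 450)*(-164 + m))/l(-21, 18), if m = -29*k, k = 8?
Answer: 339372/19 ≈ 17862.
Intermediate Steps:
l(y, D) = 2 + y
m = -232 (m = -29*8 = -232)
((407 + 450)*(-164 + m))/l(-21, 18) = ((407 + 450)*(-164 - 232))/(2 - 21) = (857*(-396))/(-19) = -339372*(-1/19) = 339372/19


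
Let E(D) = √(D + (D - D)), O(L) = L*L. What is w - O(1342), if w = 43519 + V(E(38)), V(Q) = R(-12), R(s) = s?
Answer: -1757457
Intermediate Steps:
O(L) = L²
E(D) = √D (E(D) = √(D + 0) = √D)
V(Q) = -12
w = 43507 (w = 43519 - 12 = 43507)
w - O(1342) = 43507 - 1*1342² = 43507 - 1*1800964 = 43507 - 1800964 = -1757457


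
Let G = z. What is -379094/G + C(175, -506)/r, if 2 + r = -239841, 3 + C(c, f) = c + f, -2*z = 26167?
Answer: 181854824262/6275971781 ≈ 28.976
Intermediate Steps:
z = -26167/2 (z = -½*26167 = -26167/2 ≈ -13084.)
C(c, f) = -3 + c + f (C(c, f) = -3 + (c + f) = -3 + c + f)
G = -26167/2 ≈ -13084.
r = -239843 (r = -2 - 239841 = -239843)
-379094/G + C(175, -506)/r = -379094/(-26167/2) + (-3 + 175 - 506)/(-239843) = -379094*(-2/26167) - 334*(-1/239843) = 758188/26167 + 334/239843 = 181854824262/6275971781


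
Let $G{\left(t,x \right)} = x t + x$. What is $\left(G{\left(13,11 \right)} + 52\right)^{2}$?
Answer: $42436$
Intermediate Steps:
$G{\left(t,x \right)} = x + t x$ ($G{\left(t,x \right)} = t x + x = x + t x$)
$\left(G{\left(13,11 \right)} + 52\right)^{2} = \left(11 \left(1 + 13\right) + 52\right)^{2} = \left(11 \cdot 14 + 52\right)^{2} = \left(154 + 52\right)^{2} = 206^{2} = 42436$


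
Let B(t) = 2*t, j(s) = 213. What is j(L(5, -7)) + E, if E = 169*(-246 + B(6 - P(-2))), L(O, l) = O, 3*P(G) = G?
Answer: -117323/3 ≈ -39108.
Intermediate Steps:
P(G) = G/3
E = -117962/3 (E = 169*(-246 + 2*(6 - (-2)/3)) = 169*(-246 + 2*(6 - 1*(-⅔))) = 169*(-246 + 2*(6 + ⅔)) = 169*(-246 + 2*(20/3)) = 169*(-246 + 40/3) = 169*(-698/3) = -117962/3 ≈ -39321.)
j(L(5, -7)) + E = 213 - 117962/3 = -117323/3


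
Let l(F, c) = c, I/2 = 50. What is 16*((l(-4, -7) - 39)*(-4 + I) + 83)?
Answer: -69328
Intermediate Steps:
I = 100 (I = 2*50 = 100)
16*((l(-4, -7) - 39)*(-4 + I) + 83) = 16*((-7 - 39)*(-4 + 100) + 83) = 16*(-46*96 + 83) = 16*(-4416 + 83) = 16*(-4333) = -69328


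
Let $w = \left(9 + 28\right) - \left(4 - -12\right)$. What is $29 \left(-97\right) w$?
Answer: $-59073$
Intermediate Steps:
$w = 21$ ($w = 37 - 16 = 21$)
$29 \left(-97\right) w = 29 \left(-97\right) 21 = \left(-2813\right) 21 = -59073$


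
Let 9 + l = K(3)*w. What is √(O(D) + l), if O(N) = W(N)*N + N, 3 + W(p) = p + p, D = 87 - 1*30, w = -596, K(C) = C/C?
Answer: √5779 ≈ 76.020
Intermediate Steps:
K(C) = 1
D = 57 (D = 87 - 30 = 57)
W(p) = -3 + 2*p (W(p) = -3 + (p + p) = -3 + 2*p)
l = -605 (l = -9 + 1*(-596) = -9 - 596 = -605)
O(N) = N + N*(-3 + 2*N) (O(N) = (-3 + 2*N)*N + N = N*(-3 + 2*N) + N = N + N*(-3 + 2*N))
√(O(D) + l) = √(2*57*(-1 + 57) - 605) = √(2*57*56 - 605) = √(6384 - 605) = √5779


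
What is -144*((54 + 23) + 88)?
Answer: -23760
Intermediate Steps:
-144*((54 + 23) + 88) = -144*(77 + 88) = -144*165 = -23760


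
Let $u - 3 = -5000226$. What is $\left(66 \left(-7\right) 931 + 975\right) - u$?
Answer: $4571076$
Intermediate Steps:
$u = -5000223$ ($u = 3 - 5000226 = -5000223$)
$\left(66 \left(-7\right) 931 + 975\right) - u = \left(66 \left(-7\right) 931 + 975\right) - -5000223 = \left(\left(-462\right) 931 + 975\right) + 5000223 = \left(-430122 + 975\right) + 5000223 = -429147 + 5000223 = 4571076$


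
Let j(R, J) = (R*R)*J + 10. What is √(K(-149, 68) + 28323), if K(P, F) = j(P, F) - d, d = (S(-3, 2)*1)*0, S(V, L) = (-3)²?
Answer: 3*√170889 ≈ 1240.2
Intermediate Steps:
S(V, L) = 9
j(R, J) = 10 + J*R² (j(R, J) = R²*J + 10 = J*R² + 10 = 10 + J*R²)
d = 0 (d = (9*1)*0 = 9*0 = 0)
K(P, F) = 10 + F*P² (K(P, F) = (10 + F*P²) - 1*0 = (10 + F*P²) + 0 = 10 + F*P²)
√(K(-149, 68) + 28323) = √((10 + 68*(-149)²) + 28323) = √((10 + 68*22201) + 28323) = √((10 + 1509668) + 28323) = √(1509678 + 28323) = √1538001 = 3*√170889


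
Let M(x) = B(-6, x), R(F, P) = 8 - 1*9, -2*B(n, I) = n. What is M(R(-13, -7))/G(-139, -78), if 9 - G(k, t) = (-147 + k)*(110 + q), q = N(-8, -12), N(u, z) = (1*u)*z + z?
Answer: 3/55493 ≈ 5.4061e-5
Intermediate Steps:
B(n, I) = -n/2
R(F, P) = -1 (R(F, P) = 8 - 9 = -1)
M(x) = 3 (M(x) = -1/2*(-6) = 3)
N(u, z) = z + u*z (N(u, z) = u*z + z = z + u*z)
q = 84 (q = -12*(1 - 8) = -12*(-7) = 84)
G(k, t) = 28527 - 194*k (G(k, t) = 9 - (-147 + k)*(110 + 84) = 9 - (-147 + k)*194 = 9 - (-28518 + 194*k) = 9 + (28518 - 194*k) = 28527 - 194*k)
M(R(-13, -7))/G(-139, -78) = 3/(28527 - 194*(-139)) = 3/(28527 + 26966) = 3/55493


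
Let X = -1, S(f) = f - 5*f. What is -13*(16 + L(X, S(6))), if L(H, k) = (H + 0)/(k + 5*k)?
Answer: -29965/144 ≈ -208.09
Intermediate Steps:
S(f) = -4*f
L(H, k) = H/(6*k) (L(H, k) = H/((6*k)) = H*(1/(6*k)) = H/(6*k))
-13*(16 + L(X, S(6))) = -13*(16 + (⅙)*(-1)/(-4*6)) = -13*(16 + (⅙)*(-1)/(-24)) = -13*(16 + (⅙)*(-1)*(-1/24)) = -13*(16 + 1/144) = -13*2305/144 = -29965/144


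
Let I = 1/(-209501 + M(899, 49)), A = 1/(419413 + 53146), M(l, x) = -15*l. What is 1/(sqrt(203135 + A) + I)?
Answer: 105374041174/4773050083283117226777 + 49722756196*sqrt(45362484843260494)/4773050083283117226777 ≈ 0.0022187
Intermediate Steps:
A = 1/472559 ≈ 2.1161e-6
I = -1/222986 (I = 1/(-209501 - 15*899) = 1/(-209501 - 13485) = 1/(-222986) = -1/222986 ≈ -4.4846e-6)
1/(sqrt(203135 + A) + I) = 1/(sqrt(203135 + 1/472559) - 1/222986) = 1/(sqrt(95993272466/472559) - 1/222986) = 1/(sqrt(45362484843260494)/472559 - 1/222986) = 1/(-1/222986 + sqrt(45362484843260494)/472559)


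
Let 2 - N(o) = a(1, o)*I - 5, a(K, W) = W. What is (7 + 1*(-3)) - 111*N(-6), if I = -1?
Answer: -107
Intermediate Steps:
N(o) = 7 + o (N(o) = 2 - (o*(-1) - 5) = 2 - (-o - 5) = 2 - (-5 - o) = 2 + (5 + o) = 7 + o)
(7 + 1*(-3)) - 111*N(-6) = (7 + 1*(-3)) - 111*(7 - 6) = (7 - 3) - 111*1 = 4 - 111 = -107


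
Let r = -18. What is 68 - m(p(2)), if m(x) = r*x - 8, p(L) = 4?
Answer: 148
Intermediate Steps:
m(x) = -8 - 18*x (m(x) = -18*x - 8 = -8 - 18*x)
68 - m(p(2)) = 68 - (-8 - 18*4) = 68 - (-8 - 72) = 68 - 1*(-80) = 68 + 80 = 148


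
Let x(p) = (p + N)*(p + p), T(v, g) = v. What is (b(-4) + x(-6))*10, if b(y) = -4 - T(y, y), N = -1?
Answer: 840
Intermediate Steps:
b(y) = -4 - y
x(p) = 2*p*(-1 + p) (x(p) = (p - 1)*(p + p) = (-1 + p)*(2*p) = 2*p*(-1 + p))
(b(-4) + x(-6))*10 = ((-4 - 1*(-4)) + 2*(-6)*(-1 - 6))*10 = ((-4 + 4) + 2*(-6)*(-7))*10 = (0 + 84)*10 = 84*10 = 840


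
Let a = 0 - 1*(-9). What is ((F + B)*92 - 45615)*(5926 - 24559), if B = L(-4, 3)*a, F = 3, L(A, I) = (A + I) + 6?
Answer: 767660967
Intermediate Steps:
L(A, I) = 6 + A + I
a = 9 (a = 0 + 9 = 9)
B = 45 (B = (6 - 4 + 3)*9 = 5*9 = 45)
((F + B)*92 - 45615)*(5926 - 24559) = ((3 + 45)*92 - 45615)*(5926 - 24559) = (48*92 - 45615)*(-18633) = (4416 - 45615)*(-18633) = -41199*(-18633) = 767660967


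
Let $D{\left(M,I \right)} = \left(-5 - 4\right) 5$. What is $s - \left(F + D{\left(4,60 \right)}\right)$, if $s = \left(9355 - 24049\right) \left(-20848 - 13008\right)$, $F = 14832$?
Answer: $497465277$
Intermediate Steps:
$D{\left(M,I \right)} = -45$ ($D{\left(M,I \right)} = \left(-9\right) 5 = -45$)
$s = 497480064$ ($s = \left(-14694\right) \left(-33856\right) = 497480064$)
$s - \left(F + D{\left(4,60 \right)}\right) = 497480064 - \left(14832 - 45\right) = 497480064 - 14787 = 497465277$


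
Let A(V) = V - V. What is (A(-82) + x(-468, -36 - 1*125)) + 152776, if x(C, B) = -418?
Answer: 152358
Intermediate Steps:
A(V) = 0
(A(-82) + x(-468, -36 - 1*125)) + 152776 = (0 - 418) + 152776 = -418 + 152776 = 152358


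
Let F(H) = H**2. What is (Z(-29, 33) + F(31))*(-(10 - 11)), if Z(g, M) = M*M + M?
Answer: 2083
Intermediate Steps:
Z(g, M) = M + M**2 (Z(g, M) = M**2 + M = M + M**2)
(Z(-29, 33) + F(31))*(-(10 - 11)) = (33*(1 + 33) + 31**2)*(-(10 - 11)) = (33*34 + 961)*(-1*(-1)) = (1122 + 961)*1 = 2083*1 = 2083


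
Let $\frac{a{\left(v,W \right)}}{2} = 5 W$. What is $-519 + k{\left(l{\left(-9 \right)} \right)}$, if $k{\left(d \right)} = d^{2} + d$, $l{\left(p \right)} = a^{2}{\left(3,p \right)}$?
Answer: $65617581$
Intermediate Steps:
$a{\left(v,W \right)} = 10 W$ ($a{\left(v,W \right)} = 2 \cdot 5 W = 10 W$)
$l{\left(p \right)} = 100 p^{2}$ ($l{\left(p \right)} = \left(10 p\right)^{2} = 100 p^{2}$)
$k{\left(d \right)} = d + d^{2}$
$-519 + k{\left(l{\left(-9 \right)} \right)} = -519 + 100 \left(-9\right)^{2} \left(1 + 100 \left(-9\right)^{2}\right) = -519 + 100 \cdot 81 \left(1 + 100 \cdot 81\right) = -519 + 8100 \left(1 + 8100\right) = -519 + 8100 \cdot 8101 = -519 + 65618100 = 65617581$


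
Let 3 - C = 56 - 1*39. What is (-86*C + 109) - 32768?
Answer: -31455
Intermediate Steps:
C = -14 (C = 3 - (56 - 1*39) = 3 - (56 - 39) = 3 - 1*17 = 3 - 17 = -14)
(-86*C + 109) - 32768 = (-86*(-14) + 109) - 32768 = (1204 + 109) - 32768 = 1313 - 32768 = -31455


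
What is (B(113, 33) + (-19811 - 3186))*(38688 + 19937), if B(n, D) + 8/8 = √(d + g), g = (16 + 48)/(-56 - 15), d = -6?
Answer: -1348257750 + 410375*I*√710/71 ≈ -1.3483e+9 + 1.5401e+5*I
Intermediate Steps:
g = -64/71 (g = 64/(-71) = 64*(-1/71) = -64/71 ≈ -0.90141)
B(n, D) = -1 + 7*I*√710/71 (B(n, D) = -1 + √(-6 - 64/71) = -1 + √(-490/71) = -1 + 7*I*√710/71)
(B(113, 33) + (-19811 - 3186))*(38688 + 19937) = ((-1 + 7*I*√710/71) + (-19811 - 3186))*(38688 + 19937) = ((-1 + 7*I*√710/71) - 22997)*58625 = (-22998 + 7*I*√710/71)*58625 = -1348257750 + 410375*I*√710/71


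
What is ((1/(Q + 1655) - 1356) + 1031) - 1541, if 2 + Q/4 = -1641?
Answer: -9175123/4917 ≈ -1866.0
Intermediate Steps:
Q = -6572 (Q = -8 + 4*(-1641) = -8 - 6564 = -6572)
((1/(Q + 1655) - 1356) + 1031) - 1541 = ((1/(-6572 + 1655) - 1356) + 1031) - 1541 = ((1/(-4917) - 1356) + 1031) - 1541 = ((-1/4917 - 1356) + 1031) - 1541 = (-6667453/4917 + 1031) - 1541 = -1598026/4917 - 1541 = -9175123/4917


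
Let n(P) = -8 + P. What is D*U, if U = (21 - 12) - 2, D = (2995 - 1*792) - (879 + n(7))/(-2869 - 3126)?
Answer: 92455041/5995 ≈ 15422.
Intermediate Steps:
D = 13207863/5995 (D = (2995 - 1*792) - (879 + (-8 + 7))/(-2869 - 3126) = (2995 - 792) - (879 - 1)/(-5995) = 2203 - 878*(-1)/5995 = 2203 - 1*(-878/5995) = 2203 + 878/5995 = 13207863/5995 ≈ 2203.1)
U = 7 (U = 9 - 2 = 7)
D*U = (13207863/5995)*7 = 92455041/5995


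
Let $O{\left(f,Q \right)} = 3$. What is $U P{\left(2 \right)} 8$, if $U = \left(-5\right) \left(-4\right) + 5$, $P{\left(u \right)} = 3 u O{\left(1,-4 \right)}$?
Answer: $3600$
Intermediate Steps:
$P{\left(u \right)} = 9 u$ ($P{\left(u \right)} = 3 u 3 = 9 u$)
$U = 25$ ($U = 20 + 5 = 25$)
$U P{\left(2 \right)} 8 = 25 \cdot 9 \cdot 2 \cdot 8 = 25 \cdot 18 \cdot 8 = 450 \cdot 8 = 3600$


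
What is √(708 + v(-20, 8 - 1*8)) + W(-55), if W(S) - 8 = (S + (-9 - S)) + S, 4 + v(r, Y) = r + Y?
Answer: -56 + 6*√19 ≈ -29.847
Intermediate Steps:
v(r, Y) = -4 + Y + r (v(r, Y) = -4 + (r + Y) = -4 + (Y + r) = -4 + Y + r)
W(S) = -1 + S (W(S) = 8 + ((S + (-9 - S)) + S) = 8 + (-9 + S) = -1 + S)
√(708 + v(-20, 8 - 1*8)) + W(-55) = √(708 + (-4 + (8 - 1*8) - 20)) + (-1 - 55) = √(708 + (-4 + (8 - 8) - 20)) - 56 = √(708 + (-4 + 0 - 20)) - 56 = √(708 - 24) - 56 = √684 - 56 = 6*√19 - 56 = -56 + 6*√19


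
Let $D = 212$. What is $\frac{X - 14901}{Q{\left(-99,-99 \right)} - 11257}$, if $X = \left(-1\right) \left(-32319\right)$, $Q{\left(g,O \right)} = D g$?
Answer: $- \frac{17418}{32245} \approx -0.54018$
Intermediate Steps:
$Q{\left(g,O \right)} = 212 g$
$X = 32319$
$\frac{X - 14901}{Q{\left(-99,-99 \right)} - 11257} = \frac{32319 - 14901}{212 \left(-99\right) - 11257} = \frac{17418}{-20988 - 11257} = \frac{17418}{-32245} = 17418 \left(- \frac{1}{32245}\right) = - \frac{17418}{32245}$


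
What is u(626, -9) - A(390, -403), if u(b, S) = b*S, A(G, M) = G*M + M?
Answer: 151939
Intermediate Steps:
A(G, M) = M + G*M
u(b, S) = S*b
u(626, -9) - A(390, -403) = -9*626 - (-403)*(1 + 390) = -5634 - (-403)*391 = -5634 - 1*(-157573) = -5634 + 157573 = 151939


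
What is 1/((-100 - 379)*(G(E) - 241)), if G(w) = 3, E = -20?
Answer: 1/114002 ≈ 8.7718e-6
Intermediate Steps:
1/((-100 - 379)*(G(E) - 241)) = 1/((-100 - 379)*(3 - 241)) = 1/(-479*(-238)) = 1/114002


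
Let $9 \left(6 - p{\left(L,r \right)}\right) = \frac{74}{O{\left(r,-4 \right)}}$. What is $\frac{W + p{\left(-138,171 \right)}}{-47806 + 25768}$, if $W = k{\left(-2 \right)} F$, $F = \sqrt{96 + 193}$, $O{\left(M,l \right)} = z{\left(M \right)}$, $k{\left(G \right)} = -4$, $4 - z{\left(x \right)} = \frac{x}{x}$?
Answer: $\frac{874}{297513} \approx 0.0029377$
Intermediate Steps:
$z{\left(x \right)} = 3$ ($z{\left(x \right)} = 4 - \frac{x}{x} = 4 - 1 = 3$)
$O{\left(M,l \right)} = 3$
$F = 17$ ($F = \sqrt{289} = 17$)
$W = -68$ ($W = \left(-4\right) 17 = -68$)
$p{\left(L,r \right)} = \frac{88}{27}$ ($p{\left(L,r \right)} = 6 - \frac{74 \cdot \frac{1}{3}}{9} = 6 - \frac{74}{27} = \frac{88}{27}$)
$\frac{W + p{\left(-138,171 \right)}}{-47806 + 25768} = \frac{-68 + \frac{88}{27}}{-47806 + 25768} = - \frac{1748}{27 \left(-22038\right)} = \left(- \frac{1748}{27}\right) \left(- \frac{1}{22038}\right) = \frac{874}{297513}$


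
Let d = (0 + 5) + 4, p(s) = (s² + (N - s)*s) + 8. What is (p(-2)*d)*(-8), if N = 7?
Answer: 432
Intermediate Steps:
p(s) = 8 + s² + s*(7 - s) (p(s) = (s² + (7 - s)*s) + 8 = (s² + s*(7 - s)) + 8 = 8 + s² + s*(7 - s))
d = 9 (d = 5 + 4 = 9)
(p(-2)*d)*(-8) = ((8 + 7*(-2))*9)*(-8) = ((8 - 14)*9)*(-8) = -6*9*(-8) = -54*(-8) = 432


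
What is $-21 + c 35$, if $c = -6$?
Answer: $-231$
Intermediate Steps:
$-21 + c 35 = -21 - 210 = -231$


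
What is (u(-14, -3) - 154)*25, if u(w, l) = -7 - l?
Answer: -3950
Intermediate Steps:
(u(-14, -3) - 154)*25 = ((-7 - 1*(-3)) - 154)*25 = ((-7 + 3) - 154)*25 = (-4 - 154)*25 = -158*25 = -3950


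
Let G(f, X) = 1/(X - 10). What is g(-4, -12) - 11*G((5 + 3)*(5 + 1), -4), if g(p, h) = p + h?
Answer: -213/14 ≈ -15.214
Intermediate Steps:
g(p, h) = h + p
G(f, X) = 1/(-10 + X)
g(-4, -12) - 11*G((5 + 3)*(5 + 1), -4) = (-12 - 4) - 11/(-10 - 4) = -16 - 11/(-14) = -16 - 11*(-1/14) = -16 + 11/14 = -213/14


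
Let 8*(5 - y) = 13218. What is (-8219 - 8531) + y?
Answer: -73589/4 ≈ -18397.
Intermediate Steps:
y = -6589/4 (y = 5 - ⅛*13218 = 5 - 6609/4 = -6589/4 ≈ -1647.3)
(-8219 - 8531) + y = (-8219 - 8531) - 6589/4 = -16750 - 6589/4 = -73589/4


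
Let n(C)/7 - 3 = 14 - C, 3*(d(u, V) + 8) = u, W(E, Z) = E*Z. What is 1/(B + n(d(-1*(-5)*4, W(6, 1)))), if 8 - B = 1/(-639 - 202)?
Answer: 2523/343972 ≈ 0.0073349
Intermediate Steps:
d(u, V) = -8 + u/3
n(C) = 119 - 7*C (n(C) = 21 + 7*(14 - C) = 21 + (98 - 7*C) = 119 - 7*C)
B = 6729/841 (B = 8 - 1/(-639 - 202) = 8 - 1/(-841) = 8 - 1*(-1/841) = 8 + 1/841 = 6729/841 ≈ 8.0012)
1/(B + n(d(-1*(-5)*4, W(6, 1)))) = 1/(6729/841 + (119 - 7*(-8 + (-1*(-5)*4)/3))) = 1/(6729/841 + (119 - 7*(-8 + (5*4)/3))) = 1/(6729/841 + (119 - 7*(-8 + (1/3)*20))) = 1/(6729/841 + (119 - 7*(-8 + 20/3))) = 1/(6729/841 + (119 - 7*(-4/3))) = 1/(6729/841 + (119 + 28/3)) = 1/(6729/841 + 385/3) = 1/(343972/2523) = 2523/343972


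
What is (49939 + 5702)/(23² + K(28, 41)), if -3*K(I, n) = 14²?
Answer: 166923/1391 ≈ 120.00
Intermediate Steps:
K(I, n) = -196/3 (K(I, n) = -⅓*14² = -⅓*196 = -196/3)
(49939 + 5702)/(23² + K(28, 41)) = (49939 + 5702)/(23² - 196/3) = 55641/(529 - 196/3) = 55641/(1391/3) = 55641*(3/1391) = 166923/1391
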